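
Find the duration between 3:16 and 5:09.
From 3:16 to 5:09:
(5 x 60 + 9) - (3 x 60 + 16) = 309 - 196 = 113 minutes
= 1 hour and 53 minutes

Final answer: 1 hour and 53 minutes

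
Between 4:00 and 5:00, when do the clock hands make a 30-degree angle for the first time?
At t minutes past 4:00, the hour hand is at 30 x 4 + 0.5t degrees and the minute hand is at 6t degrees.
The smaller angle between them is 30 degrees when |30H - 5.5t| = 30 or |30H - 5.5t| = 330.
With H = 4, solve 30 x 4 - 5.5t = +/- target for each target:
  t = (30 x 4 - 30) / 5.5 = 16.36
  t = (30 x 4 + 30) / 5.5 = 27.27
  t = (30 x 4 - 330) / 5.5 = -38.18 (outside (0, 60))
  t = (30 x 4 + 330) / 5.5 = 81.82 (outside (0, 60))
Valid solutions in (0, 60): {16.36, 27.27} minutes.
The first occurrence is t = 16.36 minutes.
The hands form a 30-degree angle at 16.36 minutes past 4:00.

Final answer: 16.36 minutes past 4:00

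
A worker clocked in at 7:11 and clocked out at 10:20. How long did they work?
From 7:11 to 10:20:
(10 x 60 + 20) - (7 x 60 + 11) = 620 - 431 = 189 minutes
= 3 hours and 9 minutes

Final answer: 3 hours and 9 minutes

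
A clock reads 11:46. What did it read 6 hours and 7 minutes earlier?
Starting time: 11:46 = 706 total minutes past 12:00
Subtracting: 6 hours and 7 minutes = 367 minutes
706 - 367 = 339 minutes
= 5 hours and 39 minutes past 12:00 = 5:39

Final answer: 5:39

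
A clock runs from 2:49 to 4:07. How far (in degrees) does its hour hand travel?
The hour hand moves 0.5 degrees per minute.
Time elapsed: 4:07 - 2:49 = 78 minutes
Angular displacement: 78 x 0.5 = 39 degrees

Final answer: 39 degrees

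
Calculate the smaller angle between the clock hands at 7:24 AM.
Hour hand position: 7 x 30 + 24 x 0.5 = 222 degrees
Minute hand position: 24 x 6 = 144 degrees
Difference: |222 - 144| = 78 degrees
The angle between the hands is 78 degrees

Final answer: 78 degrees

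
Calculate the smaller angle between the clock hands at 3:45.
Hour hand position: 3 x 30 + 45 x 0.5 = 112.5 degrees
Minute hand position: 45 x 6 = 270 degrees
Difference: |112.5 - 270| = 157.5 degrees
The angle between the hands is 157.5 degrees

Final answer: 157.5 degrees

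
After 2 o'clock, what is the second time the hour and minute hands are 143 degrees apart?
At t minutes past 2:00, the hour hand is at 30 x 2 + 0.5t degrees and the minute hand is at 6t degrees.
The smaller angle between them is 143 degrees when |30H - 5.5t| = 143 or |30H - 5.5t| = 217.
With H = 2, solve 30 x 2 - 5.5t = +/- target for each target:
  t = (30 x 2 - 143) / 5.5 = -15.09 (outside (0, 60))
  t = (30 x 2 + 143) / 5.5 = 36.91
  t = (30 x 2 - 217) / 5.5 = -28.55 (outside (0, 60))
  t = (30 x 2 + 217) / 5.5 = 50.36
Valid solutions in (0, 60): {36.91, 50.36} minutes.
The second occurrence is t = 50.36 minutes.
The hands form a 143-degree angle at 50.36 minutes past 2:00.

Final answer: 50.36 minutes past 2:00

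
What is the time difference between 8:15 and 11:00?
From 8:15 to 11:00:
(11 x 60 + 0) - (8 x 60 + 15) = 660 - 495 = 165 minutes
= 2 hours and 45 minutes

Final answer: 2 hours and 45 minutes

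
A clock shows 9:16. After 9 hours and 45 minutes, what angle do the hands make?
First find the time 9 hours and 45 minutes after 9:16.
Total minutes: 9 x 60 + 16 + 9 x 60 + 45 = 1141.
1141 mod 720 = 421 minutes = 7:01.
Now compute the angle at 7:01:
Hour hand: 7 x 30 + 1 x 0.5 = 210.5 degrees
Minute hand: 1 x 6 = 6 degrees
Difference: |210.5 - 6| = 204.5 degrees
Smaller angle: 360 - 204.5 = 155.5 degrees

Final answer: 155.5 degrees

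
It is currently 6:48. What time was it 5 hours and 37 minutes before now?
Starting time: 6:48 = 408 total minutes past 12:00
Subtracting: 5 hours and 37 minutes = 337 minutes
408 - 337 = 71 minutes
= 1 hour and 11 minutes past 12:00 = 1:11

Final answer: 1:11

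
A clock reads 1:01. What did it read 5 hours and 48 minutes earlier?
Starting time: 1:01 = 61 total minutes past 12:00
Subtracting: 5 hours and 48 minutes = 348 minutes
61 - 348 = -287 (negative, add 12 hours = 720) = 433 minutes
= 7 hours and 13 minutes past 12:00 = 7:13

Final answer: 7:13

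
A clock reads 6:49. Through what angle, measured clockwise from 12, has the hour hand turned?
The hour hand moves 30 degrees per hour and 0.5 degrees per minute.
At 6:49: (6) x 30 + 49 x 0.5 = 180 + 24.5 = 204.5 degrees

Final answer: 204.5 degrees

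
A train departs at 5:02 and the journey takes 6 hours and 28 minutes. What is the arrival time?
Starting time: 5:02
Adding 28 minutes to 2 minutes: 2 + 28 = 30 minutes
Adding 6 hours: 5 + 6 = 11
Final time: 11:30

Final answer: 11:30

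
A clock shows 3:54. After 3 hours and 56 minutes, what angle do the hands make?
First find the time 3 hours and 56 minutes after 3:54.
Total minutes: 3 x 60 + 54 + 3 x 60 + 56 = 470.
470 mod 720 = 470 minutes = 7:50.
Now compute the angle at 7:50:
Hour hand: 7 x 30 + 50 x 0.5 = 235 degrees
Minute hand: 50 x 6 = 300 degrees
Difference: |235 - 300| = 65 degrees
The angle is 65 degrees

Final answer: 65 degrees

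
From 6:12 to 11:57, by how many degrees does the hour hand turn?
The hour hand moves 0.5 degrees per minute.
Time elapsed: 11:57 - 6:12 = 345 minutes
Angular displacement: 345 x 0.5 = 172.5 degrees

Final answer: 172.5 degrees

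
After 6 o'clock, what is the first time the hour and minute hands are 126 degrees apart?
At t minutes past 6:00, the hour hand is at 30 x 6 + 0.5t degrees and the minute hand is at 6t degrees.
The smaller angle between them is 126 degrees when |30H - 5.5t| = 126 or |30H - 5.5t| = 234.
With H = 6, solve 30 x 6 - 5.5t = +/- target for each target:
  t = (30 x 6 - 126) / 5.5 = 9.82
  t = (30 x 6 + 126) / 5.5 = 55.64
  t = (30 x 6 - 234) / 5.5 = -9.82 (outside (0, 60))
  t = (30 x 6 + 234) / 5.5 = 75.27 (outside (0, 60))
Valid solutions in (0, 60): {9.82, 55.64} minutes.
The first occurrence is t = 9.82 minutes.
The hands form a 126-degree angle at 9.82 minutes past 6:00.

Final answer: 9.82 minutes past 6:00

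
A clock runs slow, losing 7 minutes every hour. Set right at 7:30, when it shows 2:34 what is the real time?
For every 60 true minutes, the faulty clock advances 53 minutes, so 1 faulty-clock minute corresponds to 60/53 true minutes.
From 7:30 to 2:34 on the faulty dial is 424 minutes.
True elapsed: 424 x 60/53 = 480 minutes = 8 hours.
True time: 7:30 + 8 hours = 3:30.

Final answer: 3:30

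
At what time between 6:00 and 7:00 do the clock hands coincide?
The minute hand gains 5.5 degrees per minute on the hour hand.
At 6:00, the hour hand is at 180 degrees and the minute hand is at 0 degrees.
The gap is 180 degrees. Time to close: 180/5.5 = 60 x 6/11 = 32.73 minutes.
The hands overlap at 32.73 minutes past 6:00.

Final answer: 32.73 minutes past 6:00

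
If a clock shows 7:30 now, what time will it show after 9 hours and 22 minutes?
Starting time: 7:30
Adding 22 minutes to 30 minutes: 30 + 22 = 52 minutes
Adding 9 hours: 7 + 9 = 16 - 12 = 4
Final time: 4:52

Final answer: 4:52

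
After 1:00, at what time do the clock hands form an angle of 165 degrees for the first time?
At t minutes past 1:00, the hour hand is at 30 x 1 + 0.5t degrees and the minute hand is at 6t degrees.
The smaller angle between them is 165 degrees when |30H - 5.5t| = 165 or |30H - 5.5t| = 195.
With H = 1, solve 30 x 1 - 5.5t = +/- target for each target:
  t = (30 x 1 - 165) / 5.5 = -24.55 (outside (0, 60))
  t = (30 x 1 + 165) / 5.5 = 35.45
  t = (30 x 1 - 195) / 5.5 = -30 (outside (0, 60))
  t = (30 x 1 + 195) / 5.5 = 40.91
Valid solutions in (0, 60): {35.45, 40.91} minutes.
The first occurrence is t = 35.45 minutes.
The hands form a 165-degree angle at 35.45 minutes past 1:00.

Final answer: 35.45 minutes past 1:00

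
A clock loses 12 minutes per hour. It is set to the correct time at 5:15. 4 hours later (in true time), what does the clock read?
For every 60 true minutes, the faulty clock advances 60 - 12 = 48 minutes.
True elapsed: 4 hours = 240 minutes.
Faulty clock advances: 240 x 48/60 = 192 minutes (drift: 48 minutes behind).
Shown time: 5:15 + 192 minutes = 8:27.

Final answer: 8:27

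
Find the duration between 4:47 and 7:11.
From 4:47 to 7:11:
(7 x 60 + 11) - (4 x 60 + 47) = 431 - 287 = 144 minutes
= 2 hours and 24 minutes

Final answer: 2 hours and 24 minutes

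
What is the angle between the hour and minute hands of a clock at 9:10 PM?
Hour hand position: 9 x 30 + 10 x 0.5 = 275 degrees
Minute hand position: 10 x 6 = 60 degrees
Difference: |275 - 60| = 215 degrees
Since 215 > 180, the smaller angle is 360 - 215 = 145 degrees

Final answer: 145 degrees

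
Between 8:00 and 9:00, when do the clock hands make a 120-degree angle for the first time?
At t minutes past 8:00, the hour hand is at 30 x 8 + 0.5t degrees and the minute hand is at 6t degrees.
The smaller angle between them is 120 degrees when |30H - 5.5t| = 120 or |30H - 5.5t| = 240.
With H = 8, solve 30 x 8 - 5.5t = +/- target for each target:
  t = (30 x 8 - 120) / 5.5 = 21.82
  t = (30 x 8 + 120) / 5.5 = 65.45 (outside (0, 60))
  t = (30 x 8 - 240) / 5.5 = 0 (outside (0, 60))
  t = (30 x 8 + 240) / 5.5 = 87.27 (outside (0, 60))
Valid solutions in (0, 60): {21.82} minutes.
The first occurrence is t = 21.82 minutes.
The hands form a 120-degree angle at 21.82 minutes past 8:00.

Final answer: 21.82 minutes past 8:00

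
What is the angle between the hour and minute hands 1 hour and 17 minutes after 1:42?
First find the time 1 hour and 17 minutes after 1:42.
Total minutes: 1 x 60 + 42 + 1 x 60 + 17 = 179.
179 mod 720 = 179 minutes = 2:59.
Now compute the angle at 2:59:
Hour hand: 2 x 30 + 59 x 0.5 = 89.5 degrees
Minute hand: 59 x 6 = 354 degrees
Difference: |89.5 - 354| = 264.5 degrees
Smaller angle: 360 - 264.5 = 95.5 degrees

Final answer: 95.5 degrees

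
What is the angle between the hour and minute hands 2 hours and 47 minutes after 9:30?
First find the time 2 hours and 47 minutes after 9:30.
Total minutes: 9 x 60 + 30 + 2 x 60 + 47 = 737.
737 mod 720 = 17 minutes = 12:17.
Now compute the angle at 12:17:
Hour hand: 0 x 30 + 17 x 0.5 = 8.5 degrees
Minute hand: 17 x 6 = 102 degrees
Difference: |8.5 - 102| = 93.5 degrees
The angle is 93.5 degrees

Final answer: 93.5 degrees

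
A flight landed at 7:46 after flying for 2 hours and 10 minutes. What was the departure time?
Starting time: 7:46 = 466 total minutes past 12:00
Subtracting: 2 hours and 10 minutes = 130 minutes
466 - 130 = 336 minutes
= 5 hours and 36 minutes past 12:00 = 5:36

Final answer: 5:36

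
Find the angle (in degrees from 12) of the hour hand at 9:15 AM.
The hour hand moves 30 degrees per hour and 0.5 degrees per minute.
At 9:15: (9) x 30 + 15 x 0.5 = 270 + 7.5 = 277.5 degrees

Final answer: 277.5 degrees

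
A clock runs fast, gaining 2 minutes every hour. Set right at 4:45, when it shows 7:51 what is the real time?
For every 60 true minutes, the faulty clock advances 62 minutes, so 1 faulty-clock minute corresponds to 60/62 true minutes.
From 4:45 to 7:51 on the faulty dial is 186 minutes.
True elapsed: 186 x 60/62 = 180 minutes = 3 hours.
True time: 4:45 + 3 hours = 7:45.

Final answer: 7:45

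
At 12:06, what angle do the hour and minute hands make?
Hour hand position: 0 x 30 + 6 x 0.5 = 3 degrees
Minute hand position: 6 x 6 = 36 degrees
Difference: |3 - 36| = 33 degrees
The angle between the hands is 33 degrees

Final answer: 33 degrees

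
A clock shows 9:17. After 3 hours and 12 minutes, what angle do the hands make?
First find the time 3 hours and 12 minutes after 9:17.
Total minutes: 9 x 60 + 17 + 3 x 60 + 12 = 749.
749 mod 720 = 29 minutes = 12:29.
Now compute the angle at 12:29:
Hour hand: 0 x 30 + 29 x 0.5 = 14.5 degrees
Minute hand: 29 x 6 = 174 degrees
Difference: |14.5 - 174| = 159.5 degrees
The angle is 159.5 degrees

Final answer: 159.5 degrees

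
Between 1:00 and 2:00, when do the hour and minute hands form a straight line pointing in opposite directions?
For hands to be 180 degrees apart: |30H - 5.5t| = 180
With H = 1: t = (30 x 1 + 180)/5.5 = 38.18 or t = (30 x 1 - 180)/5.5 = -27.27
First valid solution (0 < t < 60): t = 38.18 minutes
The hands are opposite at 38.18 minutes past 1:00.

Final answer: 38.18 minutes past 1:00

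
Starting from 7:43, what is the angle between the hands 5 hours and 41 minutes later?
First find the time 5 hours and 41 minutes after 7:43.
Total minutes: 7 x 60 + 43 + 5 x 60 + 41 = 804.
804 mod 720 = 84 minutes = 1:24.
Now compute the angle at 1:24:
Hour hand: 1 x 30 + 24 x 0.5 = 42 degrees
Minute hand: 24 x 6 = 144 degrees
Difference: |42 - 144| = 102 degrees
The angle is 102 degrees

Final answer: 102 degrees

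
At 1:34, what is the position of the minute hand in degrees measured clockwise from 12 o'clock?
The minute hand moves 6 degrees per minute.
At 1:34: 34 x 6 = 204 degrees

Final answer: 204 degrees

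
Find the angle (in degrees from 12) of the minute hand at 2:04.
The minute hand moves 6 degrees per minute.
At 2:04: 4 x 6 = 24 degrees

Final answer: 24 degrees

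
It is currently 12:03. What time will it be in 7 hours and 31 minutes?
Starting time: 12:03
Adding 31 minutes to 3 minutes: 3 + 31 = 34 minutes
Adding 7 hours: 12 + 7 = 19 - 12 = 7
Final time: 7:34

Final answer: 7:34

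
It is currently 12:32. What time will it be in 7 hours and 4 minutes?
Starting time: 12:32
Adding 4 minutes to 32 minutes: 32 + 4 = 36 minutes
Adding 7 hours: 12 + 7 = 19 - 12 = 7
Final time: 7:36

Final answer: 7:36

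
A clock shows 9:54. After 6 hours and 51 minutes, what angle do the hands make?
First find the time 6 hours and 51 minutes after 9:54.
Total minutes: 9 x 60 + 54 + 6 x 60 + 51 = 1005.
1005 mod 720 = 285 minutes = 4:45.
Now compute the angle at 4:45:
Hour hand: 4 x 30 + 45 x 0.5 = 142.5 degrees
Minute hand: 45 x 6 = 270 degrees
Difference: |142.5 - 270| = 127.5 degrees
The angle is 127.5 degrees

Final answer: 127.5 degrees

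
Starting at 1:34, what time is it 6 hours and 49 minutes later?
Starting time: 1:34
Adding 49 minutes to 34 minutes: 34 + 49 = 83 minutes = 1 hour and 23 minutes
Adding 6 hours: 1 + 6 + 1 (carry) = 8
Final time: 8:23

Final answer: 8:23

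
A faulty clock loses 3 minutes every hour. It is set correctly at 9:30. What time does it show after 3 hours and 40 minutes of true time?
For every 60 true minutes, the faulty clock advances 60 - 3 = 57 minutes.
True elapsed: 3 hours and 40 minutes = 220 minutes.
Faulty clock advances: 220 x 57/60 = 209 minutes (drift: 11 minutes behind).
Shown time: 9:30 + 209 minutes = 12:59.

Final answer: 12:59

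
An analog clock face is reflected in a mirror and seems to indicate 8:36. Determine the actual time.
Reflection across the vertical (12-6) axis maps a hand at angle A degrees to (360 - A) degrees, which sends a reading of T minutes past 12:00 to (720 - T) minutes past 12:00.
Mirror reads 8:36 = 516 minutes past 12:00.
Actual time: (720 - 516) mod 720 = 204 minutes = 3:24.

Final answer: 3:24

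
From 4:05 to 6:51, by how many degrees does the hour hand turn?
The hour hand moves 0.5 degrees per minute.
Time elapsed: 6:51 - 4:05 = 166 minutes
Angular displacement: 166 x 0.5 = 83 degrees

Final answer: 83 degrees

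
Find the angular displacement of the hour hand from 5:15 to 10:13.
The hour hand moves 0.5 degrees per minute.
Time elapsed: 10:13 - 5:15 = 298 minutes
Angular displacement: 298 x 0.5 = 149 degrees

Final answer: 149 degrees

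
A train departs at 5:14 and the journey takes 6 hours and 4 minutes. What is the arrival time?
Starting time: 5:14
Adding 4 minutes to 14 minutes: 14 + 4 = 18 minutes
Adding 6 hours: 5 + 6 = 11
Final time: 11:18

Final answer: 11:18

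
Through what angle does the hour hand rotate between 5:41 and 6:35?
The hour hand moves 0.5 degrees per minute.
Time elapsed: 6:35 - 5:41 = 54 minutes
Angular displacement: 54 x 0.5 = 27 degrees

Final answer: 27 degrees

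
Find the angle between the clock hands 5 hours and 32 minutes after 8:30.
First find the time 5 hours and 32 minutes after 8:30.
Total minutes: 8 x 60 + 30 + 5 x 60 + 32 = 842.
842 mod 720 = 122 minutes = 2:02.
Now compute the angle at 2:02:
Hour hand: 2 x 30 + 2 x 0.5 = 61 degrees
Minute hand: 2 x 6 = 12 degrees
Difference: |61 - 12| = 49 degrees
The angle is 49 degrees

Final answer: 49 degrees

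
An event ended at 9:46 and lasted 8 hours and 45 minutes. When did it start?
Starting time: 9:46 = 586 total minutes past 12:00
Subtracting: 8 hours and 45 minutes = 525 minutes
586 - 525 = 61 minutes
= 1 hour and 1 minute past 12:00 = 1:01

Final answer: 1:01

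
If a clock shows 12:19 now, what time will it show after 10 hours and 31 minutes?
Starting time: 12:19
Adding 31 minutes to 19 minutes: 19 + 31 = 50 minutes
Adding 10 hours: 12 + 10 = 22 - 12 = 10
Final time: 10:50

Final answer: 10:50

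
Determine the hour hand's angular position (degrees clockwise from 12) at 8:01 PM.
The hour hand moves 30 degrees per hour and 0.5 degrees per minute.
At 8:01: (8) x 30 + 1 x 0.5 = 240 + 0.5 = 240.5 degrees

Final answer: 240.5 degrees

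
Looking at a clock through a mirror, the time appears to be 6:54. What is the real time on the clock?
Reflection across the vertical (12-6) axis maps a hand at angle A degrees to (360 - A) degrees, which sends a reading of T minutes past 12:00 to (720 - T) minutes past 12:00.
Mirror reads 6:54 = 414 minutes past 12:00.
Actual time: (720 - 414) mod 720 = 306 minutes = 5:06.

Final answer: 5:06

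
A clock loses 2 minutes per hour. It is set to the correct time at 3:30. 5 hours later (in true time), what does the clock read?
For every 60 true minutes, the faulty clock advances 60 - 2 = 58 minutes.
True elapsed: 5 hours = 300 minutes.
Faulty clock advances: 300 x 58/60 = 290 minutes (drift: 10 minutes behind).
Shown time: 3:30 + 290 minutes = 8:20.

Final answer: 8:20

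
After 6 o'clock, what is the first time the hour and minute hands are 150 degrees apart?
At t minutes past 6:00, the hour hand is at 30 x 6 + 0.5t degrees and the minute hand is at 6t degrees.
The smaller angle between them is 150 degrees when |30H - 5.5t| = 150 or |30H - 5.5t| = 210.
With H = 6, solve 30 x 6 - 5.5t = +/- target for each target:
  t = (30 x 6 - 150) / 5.5 = 5.45
  t = (30 x 6 + 150) / 5.5 = 60 (outside (0, 60))
  t = (30 x 6 - 210) / 5.5 = -5.45 (outside (0, 60))
  t = (30 x 6 + 210) / 5.5 = 70.91 (outside (0, 60))
Valid solutions in (0, 60): {5.45} minutes.
The first occurrence is t = 5.45 minutes.
The hands form a 150-degree angle at 5.45 minutes past 6:00.

Final answer: 5.45 minutes past 6:00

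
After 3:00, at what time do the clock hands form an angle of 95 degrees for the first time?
At t minutes past 3:00, the hour hand is at 30 x 3 + 0.5t degrees and the minute hand is at 6t degrees.
The smaller angle between them is 95 degrees when |30H - 5.5t| = 95 or |30H - 5.5t| = 265.
With H = 3, solve 30 x 3 - 5.5t = +/- target for each target:
  t = (30 x 3 - 95) / 5.5 = -0.91 (outside (0, 60))
  t = (30 x 3 + 95) / 5.5 = 33.64
  t = (30 x 3 - 265) / 5.5 = -31.82 (outside (0, 60))
  t = (30 x 3 + 265) / 5.5 = 64.55 (outside (0, 60))
Valid solutions in (0, 60): {33.64} minutes.
The first occurrence is t = 33.64 minutes.
The hands form a 95-degree angle at 33.64 minutes past 3:00.

Final answer: 33.64 minutes past 3:00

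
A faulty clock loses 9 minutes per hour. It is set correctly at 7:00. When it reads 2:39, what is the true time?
For every 60 true minutes, the faulty clock advances 51 minutes, so 1 faulty-clock minute corresponds to 60/51 true minutes.
From 7:00 to 2:39 on the faulty dial is 459 minutes.
True elapsed: 459 x 60/51 = 540 minutes = 9 hours.
True time: 7:00 + 9 hours = 4:00.

Final answer: 4:00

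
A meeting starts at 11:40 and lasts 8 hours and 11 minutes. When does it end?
Starting time: 11:40
Adding 11 minutes to 40 minutes: 40 + 11 = 51 minutes
Adding 8 hours: 11 + 8 = 19 - 12 = 7
Final time: 7:51

Final answer: 7:51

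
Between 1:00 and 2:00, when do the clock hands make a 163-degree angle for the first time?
At t minutes past 1:00, the hour hand is at 30 x 1 + 0.5t degrees and the minute hand is at 6t degrees.
The smaller angle between them is 163 degrees when |30H - 5.5t| = 163 or |30H - 5.5t| = 197.
With H = 1, solve 30 x 1 - 5.5t = +/- target for each target:
  t = (30 x 1 - 163) / 5.5 = -24.18 (outside (0, 60))
  t = (30 x 1 + 163) / 5.5 = 35.09
  t = (30 x 1 - 197) / 5.5 = -30.36 (outside (0, 60))
  t = (30 x 1 + 197) / 5.5 = 41.27
Valid solutions in (0, 60): {35.09, 41.27} minutes.
The first occurrence is t = 35.09 minutes.
The hands form a 163-degree angle at 35.09 minutes past 1:00.

Final answer: 35.09 minutes past 1:00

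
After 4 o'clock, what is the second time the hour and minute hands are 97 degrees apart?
At t minutes past 4:00, the hour hand is at 30 x 4 + 0.5t degrees and the minute hand is at 6t degrees.
The smaller angle between them is 97 degrees when |30H - 5.5t| = 97 or |30H - 5.5t| = 263.
With H = 4, solve 30 x 4 - 5.5t = +/- target for each target:
  t = (30 x 4 - 97) / 5.5 = 4.18
  t = (30 x 4 + 97) / 5.5 = 39.45
  t = (30 x 4 - 263) / 5.5 = -26 (outside (0, 60))
  t = (30 x 4 + 263) / 5.5 = 69.64 (outside (0, 60))
Valid solutions in (0, 60): {4.18, 39.45} minutes.
The second occurrence is t = 39.45 minutes.
The hands form a 97-degree angle at 39.45 minutes past 4:00.

Final answer: 39.45 minutes past 4:00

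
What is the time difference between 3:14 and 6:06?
From 3:14 to 6:06:
(6 x 60 + 6) - (3 x 60 + 14) = 366 - 194 = 172 minutes
= 2 hours and 52 minutes

Final answer: 2 hours and 52 minutes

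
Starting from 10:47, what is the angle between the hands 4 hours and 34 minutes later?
First find the time 4 hours and 34 minutes after 10:47.
Total minutes: 10 x 60 + 47 + 4 x 60 + 34 = 921.
921 mod 720 = 201 minutes = 3:21.
Now compute the angle at 3:21:
Hour hand: 3 x 30 + 21 x 0.5 = 100.5 degrees
Minute hand: 21 x 6 = 126 degrees
Difference: |100.5 - 126| = 25.5 degrees
The angle is 25.5 degrees

Final answer: 25.5 degrees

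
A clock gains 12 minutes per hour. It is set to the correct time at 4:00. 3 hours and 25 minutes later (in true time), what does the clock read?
For every 60 true minutes, the faulty clock advances 60 + 12 = 72 minutes.
True elapsed: 3 hours and 25 minutes = 205 minutes.
Faulty clock advances: 205 x 72/60 = 246 minutes (drift: 41 minutes ahead).
Shown time: 4:00 + 246 minutes = 8:06.

Final answer: 8:06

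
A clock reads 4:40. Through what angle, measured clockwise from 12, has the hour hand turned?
The hour hand moves 30 degrees per hour and 0.5 degrees per minute.
At 4:40: (4) x 30 + 40 x 0.5 = 120 + 20 = 140 degrees

Final answer: 140 degrees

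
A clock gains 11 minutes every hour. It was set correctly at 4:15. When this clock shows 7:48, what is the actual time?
For every 60 true minutes, the faulty clock advances 71 minutes, so 1 faulty-clock minute corresponds to 60/71 true minutes.
From 4:15 to 7:48 on the faulty dial is 213 minutes.
True elapsed: 213 x 60/71 = 180 minutes = 3 hours.
True time: 4:15 + 3 hours = 7:15.

Final answer: 7:15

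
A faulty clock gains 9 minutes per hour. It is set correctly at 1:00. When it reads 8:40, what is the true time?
For every 60 true minutes, the faulty clock advances 69 minutes, so 1 faulty-clock minute corresponds to 60/69 true minutes.
From 1:00 to 8:40 on the faulty dial is 460 minutes.
True elapsed: 460 x 60/69 = 400 minutes = 6 hours and 40 minutes.
True time: 1:00 + 6 hours and 40 minutes = 7:40.

Final answer: 7:40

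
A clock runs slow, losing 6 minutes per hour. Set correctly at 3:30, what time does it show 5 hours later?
For every 60 true minutes, the faulty clock advances 60 - 6 = 54 minutes.
True elapsed: 5 hours = 300 minutes.
Faulty clock advances: 300 x 54/60 = 270 minutes (drift: 30 minutes behind).
Shown time: 3:30 + 270 minutes = 8:00.

Final answer: 8:00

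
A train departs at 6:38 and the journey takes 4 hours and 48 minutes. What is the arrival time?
Starting time: 6:38
Adding 48 minutes to 38 minutes: 38 + 48 = 86 minutes = 1 hour and 26 minutes
Adding 4 hours: 6 + 4 + 1 (carry) = 11
Final time: 11:26

Final answer: 11:26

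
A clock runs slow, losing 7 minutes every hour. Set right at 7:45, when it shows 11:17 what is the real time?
For every 60 true minutes, the faulty clock advances 53 minutes, so 1 faulty-clock minute corresponds to 60/53 true minutes.
From 7:45 to 11:17 on the faulty dial is 212 minutes.
True elapsed: 212 x 60/53 = 240 minutes = 4 hours.
True time: 7:45 + 4 hours = 11:45.

Final answer: 11:45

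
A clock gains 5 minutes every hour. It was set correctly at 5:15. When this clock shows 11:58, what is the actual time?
For every 60 true minutes, the faulty clock advances 65 minutes, so 1 faulty-clock minute corresponds to 60/65 true minutes.
From 5:15 to 11:58 on the faulty dial is 403 minutes.
True elapsed: 403 x 60/65 = 372 minutes = 6 hours and 12 minutes.
True time: 5:15 + 6 hours and 12 minutes = 11:27.

Final answer: 11:27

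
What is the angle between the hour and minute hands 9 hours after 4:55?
First find the time 9 hours after 4:55.
Total minutes: 4 x 60 + 55 + 9 x 60 + 0 = 835.
835 mod 720 = 115 minutes = 1:55.
Now compute the angle at 1:55:
Hour hand: 1 x 30 + 55 x 0.5 = 57.5 degrees
Minute hand: 55 x 6 = 330 degrees
Difference: |57.5 - 330| = 272.5 degrees
Smaller angle: 360 - 272.5 = 87.5 degrees

Final answer: 87.5 degrees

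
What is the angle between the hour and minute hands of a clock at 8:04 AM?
Hour hand position: 8 x 30 + 4 x 0.5 = 242 degrees
Minute hand position: 4 x 6 = 24 degrees
Difference: |242 - 24| = 218 degrees
Since 218 > 180, the smaller angle is 360 - 218 = 142 degrees

Final answer: 142 degrees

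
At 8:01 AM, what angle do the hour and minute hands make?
Hour hand position: 8 x 30 + 1 x 0.5 = 240.5 degrees
Minute hand position: 1 x 6 = 6 degrees
Difference: |240.5 - 6| = 234.5 degrees
Since 234.5 > 180, the smaller angle is 360 - 234.5 = 125.5 degrees

Final answer: 125.5 degrees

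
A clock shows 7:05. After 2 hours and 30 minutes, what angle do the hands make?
First find the time 2 hours and 30 minutes after 7:05.
Total minutes: 7 x 60 + 5 + 2 x 60 + 30 = 575.
575 mod 720 = 575 minutes = 9:35.
Now compute the angle at 9:35:
Hour hand: 9 x 30 + 35 x 0.5 = 287.5 degrees
Minute hand: 35 x 6 = 210 degrees
Difference: |287.5 - 210| = 77.5 degrees
The angle is 77.5 degrees

Final answer: 77.5 degrees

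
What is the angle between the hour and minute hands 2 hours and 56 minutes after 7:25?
First find the time 2 hours and 56 minutes after 7:25.
Total minutes: 7 x 60 + 25 + 2 x 60 + 56 = 621.
621 mod 720 = 621 minutes = 10:21.
Now compute the angle at 10:21:
Hour hand: 10 x 30 + 21 x 0.5 = 310.5 degrees
Minute hand: 21 x 6 = 126 degrees
Difference: |310.5 - 126| = 184.5 degrees
Smaller angle: 360 - 184.5 = 175.5 degrees

Final answer: 175.5 degrees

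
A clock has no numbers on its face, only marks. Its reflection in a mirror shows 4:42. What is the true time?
Reflection across the vertical (12-6) axis maps a hand at angle A degrees to (360 - A) degrees, which sends a reading of T minutes past 12:00 to (720 - T) minutes past 12:00.
Mirror reads 4:42 = 282 minutes past 12:00.
Actual time: (720 - 282) mod 720 = 438 minutes = 7:18.

Final answer: 7:18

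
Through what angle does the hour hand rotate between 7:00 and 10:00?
The hour hand moves 0.5 degrees per minute.
Time elapsed: 10:00 - 7:00 = 180 minutes
Angular displacement: 180 x 0.5 = 90 degrees

Final answer: 90 degrees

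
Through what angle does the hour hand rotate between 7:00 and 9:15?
The hour hand moves 0.5 degrees per minute.
Time elapsed: 9:15 - 7:00 = 135 minutes
Angular displacement: 135 x 0.5 = 67.5 degrees

Final answer: 67.5 degrees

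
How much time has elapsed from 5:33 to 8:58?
From 5:33 to 8:58:
(8 x 60 + 58) - (5 x 60 + 33) = 538 - 333 = 205 minutes
= 3 hours and 25 minutes

Final answer: 3 hours and 25 minutes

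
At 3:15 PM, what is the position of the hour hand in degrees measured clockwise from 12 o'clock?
The hour hand moves 30 degrees per hour and 0.5 degrees per minute.
At 3:15: (3) x 30 + 15 x 0.5 = 90 + 7.5 = 97.5 degrees

Final answer: 97.5 degrees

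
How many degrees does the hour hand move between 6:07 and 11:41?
The hour hand moves 0.5 degrees per minute.
Time elapsed: 11:41 - 6:07 = 334 minutes
Angular displacement: 334 x 0.5 = 167 degrees

Final answer: 167 degrees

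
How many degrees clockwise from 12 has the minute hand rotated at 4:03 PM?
The minute hand moves 6 degrees per minute.
At 4:03: 3 x 6 = 18 degrees

Final answer: 18 degrees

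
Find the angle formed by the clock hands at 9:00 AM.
Hour hand position: 9 x 30 + 0 x 0.5 = 270 degrees
Minute hand position: 0 x 6 = 0 degrees
Difference: |270 - 0| = 270 degrees
Since 270 > 180, the smaller angle is 360 - 270 = 90 degrees

Final answer: 90 degrees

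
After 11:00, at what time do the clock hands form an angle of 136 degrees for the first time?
At t minutes past 11:00, the hour hand is at 30 x 11 + 0.5t degrees and the minute hand is at 6t degrees.
The smaller angle between them is 136 degrees when |30H - 5.5t| = 136 or |30H - 5.5t| = 224.
With H = 11, solve 30 x 11 - 5.5t = +/- target for each target:
  t = (30 x 11 - 136) / 5.5 = 35.27
  t = (30 x 11 + 136) / 5.5 = 84.73 (outside (0, 60))
  t = (30 x 11 - 224) / 5.5 = 19.27
  t = (30 x 11 + 224) / 5.5 = 100.73 (outside (0, 60))
Valid solutions in (0, 60): {19.27, 35.27} minutes.
The first occurrence is t = 19.27 minutes.
The hands form a 136-degree angle at 19.27 minutes past 11:00.

Final answer: 19.27 minutes past 11:00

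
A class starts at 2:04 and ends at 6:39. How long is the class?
From 2:04 to 6:39:
(6 x 60 + 39) - (2 x 60 + 4) = 399 - 124 = 275 minutes
= 4 hours and 35 minutes

Final answer: 4 hours and 35 minutes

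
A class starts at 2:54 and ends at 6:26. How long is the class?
From 2:54 to 6:26:
(6 x 60 + 26) - (2 x 60 + 54) = 386 - 174 = 212 minutes
= 3 hours and 32 minutes

Final answer: 3 hours and 32 minutes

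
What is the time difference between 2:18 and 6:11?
From 2:18 to 6:11:
(6 x 60 + 11) - (2 x 60 + 18) = 371 - 138 = 233 minutes
= 3 hours and 53 minutes

Final answer: 3 hours and 53 minutes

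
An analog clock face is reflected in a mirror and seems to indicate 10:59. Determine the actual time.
Reflection across the vertical (12-6) axis maps a hand at angle A degrees to (360 - A) degrees, which sends a reading of T minutes past 12:00 to (720 - T) minutes past 12:00.
Mirror reads 10:59 = 659 minutes past 12:00.
Actual time: (720 - 659) mod 720 = 61 minutes = 1:01.

Final answer: 1:01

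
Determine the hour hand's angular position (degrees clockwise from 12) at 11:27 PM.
The hour hand moves 30 degrees per hour and 0.5 degrees per minute.
At 11:27: (11) x 30 + 27 x 0.5 = 330 + 13.5 = 343.5 degrees

Final answer: 343.5 degrees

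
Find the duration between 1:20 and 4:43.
From 1:20 to 4:43:
(4 x 60 + 43) - (1 x 60 + 20) = 283 - 80 = 203 minutes
= 3 hours and 23 minutes

Final answer: 3 hours and 23 minutes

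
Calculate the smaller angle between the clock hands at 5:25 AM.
Hour hand position: 5 x 30 + 25 x 0.5 = 162.5 degrees
Minute hand position: 25 x 6 = 150 degrees
Difference: |162.5 - 150| = 12.5 degrees
The angle between the hands is 12.5 degrees

Final answer: 12.5 degrees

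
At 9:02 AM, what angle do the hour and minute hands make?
Hour hand position: 9 x 30 + 2 x 0.5 = 271 degrees
Minute hand position: 2 x 6 = 12 degrees
Difference: |271 - 12| = 259 degrees
Since 259 > 180, the smaller angle is 360 - 259 = 101 degrees

Final answer: 101 degrees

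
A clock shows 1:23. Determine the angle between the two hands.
Hour hand position: 1 x 30 + 23 x 0.5 = 41.5 degrees
Minute hand position: 23 x 6 = 138 degrees
Difference: |41.5 - 138| = 96.5 degrees
The angle between the hands is 96.5 degrees

Final answer: 96.5 degrees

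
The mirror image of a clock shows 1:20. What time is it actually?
Reflection across the vertical (12-6) axis maps a hand at angle A degrees to (360 - A) degrees, which sends a reading of T minutes past 12:00 to (720 - T) minutes past 12:00.
Mirror reads 1:20 = 80 minutes past 12:00.
Actual time: (720 - 80) mod 720 = 640 minutes = 10:40.

Final answer: 10:40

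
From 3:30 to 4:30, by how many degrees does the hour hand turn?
The hour hand moves 0.5 degrees per minute.
Time elapsed: 4:30 - 3:30 = 60 minutes
Angular displacement: 60 x 0.5 = 30 degrees

Final answer: 30 degrees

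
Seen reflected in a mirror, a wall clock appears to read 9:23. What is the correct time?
Reflection across the vertical (12-6) axis maps a hand at angle A degrees to (360 - A) degrees, which sends a reading of T minutes past 12:00 to (720 - T) minutes past 12:00.
Mirror reads 9:23 = 563 minutes past 12:00.
Actual time: (720 - 563) mod 720 = 157 minutes = 2:37.

Final answer: 2:37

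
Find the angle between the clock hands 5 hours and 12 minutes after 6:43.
First find the time 5 hours and 12 minutes after 6:43.
Total minutes: 6 x 60 + 43 + 5 x 60 + 12 = 715.
715 mod 720 = 715 minutes = 11:55.
Now compute the angle at 11:55:
Hour hand: 11 x 30 + 55 x 0.5 = 357.5 degrees
Minute hand: 55 x 6 = 330 degrees
Difference: |357.5 - 330| = 27.5 degrees
The angle is 27.5 degrees

Final answer: 27.5 degrees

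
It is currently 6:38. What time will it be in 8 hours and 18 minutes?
Starting time: 6:38
Adding 18 minutes to 38 minutes: 38 + 18 = 56 minutes
Adding 8 hours: 6 + 8 = 14 - 12 = 2
Final time: 2:56

Final answer: 2:56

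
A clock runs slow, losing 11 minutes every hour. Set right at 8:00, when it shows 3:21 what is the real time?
For every 60 true minutes, the faulty clock advances 49 minutes, so 1 faulty-clock minute corresponds to 60/49 true minutes.
From 8:00 to 3:21 on the faulty dial is 441 minutes.
True elapsed: 441 x 60/49 = 540 minutes = 9 hours.
True time: 8:00 + 9 hours = 5:00.

Final answer: 5:00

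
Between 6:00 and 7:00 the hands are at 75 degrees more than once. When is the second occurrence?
At t minutes past 6:00, the hour hand is at 30 x 6 + 0.5t degrees and the minute hand is at 6t degrees.
The smaller angle between them is 75 degrees when |30H - 5.5t| = 75 or |30H - 5.5t| = 285.
With H = 6, solve 30 x 6 - 5.5t = +/- target for each target:
  t = (30 x 6 - 75) / 5.5 = 19.09
  t = (30 x 6 + 75) / 5.5 = 46.36
  t = (30 x 6 - 285) / 5.5 = -19.09 (outside (0, 60))
  t = (30 x 6 + 285) / 5.5 = 84.55 (outside (0, 60))
Valid solutions in (0, 60): {19.09, 46.36} minutes.
The second occurrence is t = 46.36 minutes.
The hands form a 75-degree angle at 46.36 minutes past 6:00.

Final answer: 46.36 minutes past 6:00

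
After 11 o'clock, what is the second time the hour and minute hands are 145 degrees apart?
At t minutes past 11:00, the hour hand is at 30 x 11 + 0.5t degrees and the minute hand is at 6t degrees.
The smaller angle between them is 145 degrees when |30H - 5.5t| = 145 or |30H - 5.5t| = 215.
With H = 11, solve 30 x 11 - 5.5t = +/- target for each target:
  t = (30 x 11 - 145) / 5.5 = 33.64
  t = (30 x 11 + 145) / 5.5 = 86.36 (outside (0, 60))
  t = (30 x 11 - 215) / 5.5 = 20.91
  t = (30 x 11 + 215) / 5.5 = 99.09 (outside (0, 60))
Valid solutions in (0, 60): {20.91, 33.64} minutes.
The second occurrence is t = 33.64 minutes.
The hands form a 145-degree angle at 33.64 minutes past 11:00.

Final answer: 33.64 minutes past 11:00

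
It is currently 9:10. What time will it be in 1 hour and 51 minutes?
Starting time: 9:10
Adding 51 minutes to 10 minutes: 10 + 51 = 61 minutes = 1 hour and 1 minute
Adding 1 hour: 9 + 1 + 1 (carry) = 11
Final time: 11:01

Final answer: 11:01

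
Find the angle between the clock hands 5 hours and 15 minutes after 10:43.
First find the time 5 hours and 15 minutes after 10:43.
Total minutes: 10 x 60 + 43 + 5 x 60 + 15 = 958.
958 mod 720 = 238 minutes = 3:58.
Now compute the angle at 3:58:
Hour hand: 3 x 30 + 58 x 0.5 = 119 degrees
Minute hand: 58 x 6 = 348 degrees
Difference: |119 - 348| = 229 degrees
Smaller angle: 360 - 229 = 131 degrees

Final answer: 131 degrees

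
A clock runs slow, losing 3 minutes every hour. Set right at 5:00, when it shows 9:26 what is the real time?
For every 60 true minutes, the faulty clock advances 57 minutes, so 1 faulty-clock minute corresponds to 60/57 true minutes.
From 5:00 to 9:26 on the faulty dial is 266 minutes.
True elapsed: 266 x 60/57 = 280 minutes = 4 hours and 40 minutes.
True time: 5:00 + 4 hours and 40 minutes = 9:40.

Final answer: 9:40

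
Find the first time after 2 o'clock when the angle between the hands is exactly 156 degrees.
At t minutes past 2:00, the hour hand is at 30 x 2 + 0.5t degrees and the minute hand is at 6t degrees.
The smaller angle between them is 156 degrees when |30H - 5.5t| = 156 or |30H - 5.5t| = 204.
With H = 2, solve 30 x 2 - 5.5t = +/- target for each target:
  t = (30 x 2 - 156) / 5.5 = -17.45 (outside (0, 60))
  t = (30 x 2 + 156) / 5.5 = 39.27
  t = (30 x 2 - 204) / 5.5 = -26.18 (outside (0, 60))
  t = (30 x 2 + 204) / 5.5 = 48
Valid solutions in (0, 60): {39.27, 48} minutes.
The first occurrence is t = 39.27 minutes.
The hands form a 156-degree angle at 39.27 minutes past 2:00.

Final answer: 39.27 minutes past 2:00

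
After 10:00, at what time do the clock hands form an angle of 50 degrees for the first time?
At t minutes past 10:00, the hour hand is at 30 x 10 + 0.5t degrees and the minute hand is at 6t degrees.
The smaller angle between them is 50 degrees when |30H - 5.5t| = 50 or |30H - 5.5t| = 310.
With H = 10, solve 30 x 10 - 5.5t = +/- target for each target:
  t = (30 x 10 - 50) / 5.5 = 45.45
  t = (30 x 10 + 50) / 5.5 = 63.64 (outside (0, 60))
  t = (30 x 10 - 310) / 5.5 = -1.82 (outside (0, 60))
  t = (30 x 10 + 310) / 5.5 = 110.91 (outside (0, 60))
Valid solutions in (0, 60): {45.45} minutes.
The first occurrence is t = 45.45 minutes.
The hands form a 50-degree angle at 45.45 minutes past 10:00.

Final answer: 45.45 minutes past 10:00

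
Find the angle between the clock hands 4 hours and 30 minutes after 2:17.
First find the time 4 hours and 30 minutes after 2:17.
Total minutes: 2 x 60 + 17 + 4 x 60 + 30 = 407.
407 mod 720 = 407 minutes = 6:47.
Now compute the angle at 6:47:
Hour hand: 6 x 30 + 47 x 0.5 = 203.5 degrees
Minute hand: 47 x 6 = 282 degrees
Difference: |203.5 - 282| = 78.5 degrees
The angle is 78.5 degrees

Final answer: 78.5 degrees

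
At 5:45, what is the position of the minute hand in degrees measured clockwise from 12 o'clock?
The minute hand moves 6 degrees per minute.
At 5:45: 45 x 6 = 270 degrees

Final answer: 270 degrees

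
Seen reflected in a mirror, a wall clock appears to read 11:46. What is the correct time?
Reflection across the vertical (12-6) axis maps a hand at angle A degrees to (360 - A) degrees, which sends a reading of T minutes past 12:00 to (720 - T) minutes past 12:00.
Mirror reads 11:46 = 706 minutes past 12:00.
Actual time: (720 - 706) mod 720 = 14 minutes = 12:14.

Final answer: 12:14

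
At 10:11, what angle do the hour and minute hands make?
Hour hand position: 10 x 30 + 11 x 0.5 = 305.5 degrees
Minute hand position: 11 x 6 = 66 degrees
Difference: |305.5 - 66| = 239.5 degrees
Since 239.5 > 180, the smaller angle is 360 - 239.5 = 120.5 degrees

Final answer: 120.5 degrees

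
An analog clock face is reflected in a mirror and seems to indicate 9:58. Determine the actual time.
Reflection across the vertical (12-6) axis maps a hand at angle A degrees to (360 - A) degrees, which sends a reading of T minutes past 12:00 to (720 - T) minutes past 12:00.
Mirror reads 9:58 = 598 minutes past 12:00.
Actual time: (720 - 598) mod 720 = 122 minutes = 2:02.

Final answer: 2:02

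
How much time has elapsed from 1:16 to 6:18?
From 1:16 to 6:18:
(6 x 60 + 18) - (1 x 60 + 16) = 378 - 76 = 302 minutes
= 5 hours and 2 minutes

Final answer: 5 hours and 2 minutes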